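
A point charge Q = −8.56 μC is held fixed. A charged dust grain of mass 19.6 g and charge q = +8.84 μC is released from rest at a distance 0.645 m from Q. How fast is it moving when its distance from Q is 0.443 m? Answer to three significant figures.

Only the electrostatic force acts, so mechanical energy is conserved: ½mv² = U₁ − U₂ = kQq(1/r₁ − 1/r₂).
U₁ − U₂ = (8.99×10⁹ N·m²/C²)(-8.56×10⁻⁶ C)(8.84×10⁻⁶ C)(1/0.645 − 1/0.443) = 0.481 J.
v = √(2·0.481/0.0196) = 7.01 m/s.

7.01 m/s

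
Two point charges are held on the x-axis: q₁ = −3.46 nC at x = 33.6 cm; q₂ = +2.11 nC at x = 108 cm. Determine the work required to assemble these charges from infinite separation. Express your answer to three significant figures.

The work to assemble the configuration equals its total potential energy, U = Σ kqᵢqⱼ/rᵢⱼ over all pairs.
Pair separations: r₁₂ = 0.744 m.
U = (-8.82×10⁻⁸) = -8.82×10⁻⁸ J.

-8.82×10⁻⁸ J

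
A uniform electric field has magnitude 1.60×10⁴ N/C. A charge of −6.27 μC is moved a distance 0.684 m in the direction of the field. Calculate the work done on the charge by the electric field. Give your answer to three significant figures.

-0.0686 J

The potential change for a displacement 0.684 m in the direction of the field is ΔV = −Ed = -1.09×10⁴ V.
W_field = −qΔV = -0.0686 J.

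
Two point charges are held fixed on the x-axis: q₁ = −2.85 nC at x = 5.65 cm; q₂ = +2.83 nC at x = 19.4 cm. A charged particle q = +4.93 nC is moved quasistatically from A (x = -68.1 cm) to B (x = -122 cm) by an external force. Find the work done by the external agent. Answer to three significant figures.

1.77×10⁻⁸ J

For quasistatic motion the external work equals the change in potential energy: W_ext = qΔV = q(V_B − V_A).
At A: distances to the source charges are 0.737 m, 0.875 m; V_A = Σ kqᵢ/rᵢ = -5.66 V.
At B: distances to the source charges are 1.28 m, 1.41 m; V_B = Σ kqᵢ/rᵢ = -2.08 V.
ΔV = V_B − V_A = 3.59 V.
W_ext = qΔV = (4.93×10⁻⁹ C)(3.59 V) = 1.77×10⁻⁸ J.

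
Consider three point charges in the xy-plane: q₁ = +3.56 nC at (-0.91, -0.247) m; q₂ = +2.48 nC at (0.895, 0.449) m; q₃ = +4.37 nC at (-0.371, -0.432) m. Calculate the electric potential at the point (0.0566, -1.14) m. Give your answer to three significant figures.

The total potential is the scalar sum of each charge's contribution, V = Σ kqᵢ/rᵢ.
Distances from the field point to each charge: r₁ = 1.32 m, r₂ = 1.80 m, r₃ = 0.827 m.
V = k[(3.56×10⁻⁹)/(1.32) + (2.48×10⁻⁹)/(1.80) + (4.37×10⁻⁹)/(0.827)] = 84.2 V.

84.2 V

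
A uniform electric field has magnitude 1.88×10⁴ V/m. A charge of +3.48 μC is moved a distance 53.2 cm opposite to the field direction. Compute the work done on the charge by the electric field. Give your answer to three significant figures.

-0.0348 J

The potential change for a displacement 53.2 cm opposite to the field direction is ΔV = +Ed = 1.00×10⁴ V.
W_field = −qΔV = -0.0348 J.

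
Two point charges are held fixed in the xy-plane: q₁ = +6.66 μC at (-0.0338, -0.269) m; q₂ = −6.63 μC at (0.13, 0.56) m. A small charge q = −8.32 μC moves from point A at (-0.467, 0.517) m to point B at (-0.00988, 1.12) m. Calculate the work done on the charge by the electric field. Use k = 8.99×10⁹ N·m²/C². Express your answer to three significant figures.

-0.227 J

The work done by the electric force is W_field = −ΔU = −q(V_B − V_A) = q(V_A − V_B).
At A: distances to the source charges are 0.897 m, 0.599 m; V_A = Σ kqᵢ/rᵢ = -3.29×10⁴ V.
At B: distances to the source charges are 1.39 m, 0.577 m; V_B = Σ kqᵢ/rᵢ = -6.02×10⁴ V.
ΔV = V_B − V_A = -2.73×10⁴ V.
W_field = −qΔV = −(-8.32×10⁻⁶ C)(-2.73×10⁴ V) = -0.227 J.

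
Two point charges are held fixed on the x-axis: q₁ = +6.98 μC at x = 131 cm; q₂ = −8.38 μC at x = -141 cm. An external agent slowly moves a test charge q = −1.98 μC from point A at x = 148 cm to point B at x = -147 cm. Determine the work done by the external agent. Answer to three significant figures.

For quasistatic motion the external work equals the change in potential energy: W_ext = qΔV = q(V_B − V_A).
At A: distances to the source charges are 0.170 m, 2.89 m; V_A = Σ kqᵢ/rᵢ = 3.43×10⁵ V.
At B: distances to the source charges are 2.78 m, 0.0600 m; V_B = Σ kqᵢ/rᵢ = -1.23×10⁶ V.
ΔV = V_B − V_A = -1.58×10⁶ V.
W_ext = qΔV = (-1.98×10⁻⁶ C)(-1.58×10⁶ V) = 3.12 J.

3.12 J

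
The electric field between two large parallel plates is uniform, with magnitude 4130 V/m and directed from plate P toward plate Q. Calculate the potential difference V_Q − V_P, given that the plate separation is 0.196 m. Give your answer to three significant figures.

In a uniform field, potential decreases in the direction of E: ΔV = −E·d for a displacement d parallel to E.
Going from P to Q is a displacement of 0.196 m along the field, so V_Q − V_P = −Ed = -809 V.

-809 V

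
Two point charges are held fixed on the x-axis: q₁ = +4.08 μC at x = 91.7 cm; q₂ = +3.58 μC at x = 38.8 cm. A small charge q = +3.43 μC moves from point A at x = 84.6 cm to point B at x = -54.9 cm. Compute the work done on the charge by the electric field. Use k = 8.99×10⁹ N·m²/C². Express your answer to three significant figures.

1.81 J

The work done by the electric force is W_field = −ΔU = −q(V_B − V_A) = q(V_A − V_B).
At A: distances to the source charges are 0.0710 m, 0.458 m; V_A = Σ kqᵢ/rᵢ = 5.87×10⁵ V.
At B: distances to the source charges are 1.47 m, 0.937 m; V_B = Σ kqᵢ/rᵢ = 5.94×10⁴ V.
ΔV = V_B − V_A = -5.28×10⁵ V.
W_field = −qΔV = −(3.43×10⁻⁶ C)(-5.28×10⁵ V) = 1.81 J.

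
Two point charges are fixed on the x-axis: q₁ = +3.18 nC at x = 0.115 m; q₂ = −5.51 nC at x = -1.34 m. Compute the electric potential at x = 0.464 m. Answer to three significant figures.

54.5 V

Electric potential is a scalar, so the contributions from each charge add algebraically: V = Σ kqᵢ/rᵢ.
Distances from the field point to each charge: r₁ = 0.349 m, r₂ = 1.80 m.
V = k[(3.18×10⁻⁹)/(0.349) + (-5.51×10⁻⁹)/(1.80)] = 54.5 V.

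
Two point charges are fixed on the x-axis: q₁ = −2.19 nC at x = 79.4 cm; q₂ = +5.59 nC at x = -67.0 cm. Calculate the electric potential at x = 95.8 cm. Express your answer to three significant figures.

-89.2 V

Electric potential is a scalar, so the contributions from each charge add algebraically: V = Σ kqᵢ/rᵢ.
Distances from the field point to each charge: r₁ = 0.164 m, r₂ = 1.63 m.
V = k[(-2.19×10⁻⁹)/(0.164) + (5.59×10⁻⁹)/(1.63)] = -89.2 V.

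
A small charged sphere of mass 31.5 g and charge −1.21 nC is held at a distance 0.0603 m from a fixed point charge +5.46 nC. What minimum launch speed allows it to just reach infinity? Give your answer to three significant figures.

7.91×10⁻³ m/s

To just escape, total mechanical energy must reach zero at infinity: ½mv²_min + U = 0, so ½mv²_min = −U = |kQq|/r.
|U| = |kQq|/r = (8.99×10⁹ N·m²/C²)(5.46×10⁻⁹)(1.21×10⁻⁹)/(0.0603) = 9.85×10⁻⁷ J.
v_min = √(2|U|/m) = √(2·9.85×10⁻⁷/0.0315) = 7.91×10⁻³ m/s.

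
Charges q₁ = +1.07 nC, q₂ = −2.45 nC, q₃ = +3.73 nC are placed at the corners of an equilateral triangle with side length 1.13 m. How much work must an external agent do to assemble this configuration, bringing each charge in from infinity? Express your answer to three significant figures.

The assembly work is the sum of pairwise potential energies, U = Σ_{i<j} kqᵢqⱼ/rᵢⱼ.
All three pair separations equal the side length, 1.13 m.
U = (-2.09×10⁻⁸) + (3.18×10⁻⁸) + (-7.27×10⁻⁸) = -6.18×10⁻⁸ J.

-6.18×10⁻⁸ J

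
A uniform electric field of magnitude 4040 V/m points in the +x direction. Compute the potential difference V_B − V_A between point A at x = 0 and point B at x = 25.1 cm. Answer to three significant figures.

-1010 V

In a uniform field, potential decreases in the direction of E: V_B − V_A = −E·Δx.
V_B − V_A = −(4040 V/m)(0.251 m) = -1010 V.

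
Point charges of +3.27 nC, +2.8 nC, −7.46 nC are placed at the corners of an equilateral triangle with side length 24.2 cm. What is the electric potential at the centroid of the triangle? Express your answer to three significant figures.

Electric potential is a scalar, so the contributions from each charge add algebraically: V = Σ kqᵢ/rᵢ.
The distance from each vertex to the centroid is a/√3 = 0.140 m.
V = k[(3.27×10⁻⁹)/(0.140) + (2.80×10⁻⁹)/(0.140) + (-7.46×10⁻⁹)/(0.140)] = -89.4 V.

-89.4 V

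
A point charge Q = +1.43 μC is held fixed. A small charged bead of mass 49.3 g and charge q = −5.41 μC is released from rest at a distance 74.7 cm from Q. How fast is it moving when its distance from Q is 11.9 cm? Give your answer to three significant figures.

Only the electrostatic force acts, so mechanical energy is conserved: ½mv² = U₁ − U₂ = kQq(1/r₁ − 1/r₂).
U₁ − U₂ = (8.99×10⁹ N·m²/C²)(1.43×10⁻⁶ C)(-5.41×10⁻⁶ C)(1/0.747 − 1/0.119) = 0.491 J.
v = √(2·0.491/0.0493) = 4.46 m/s.

4.46 m/s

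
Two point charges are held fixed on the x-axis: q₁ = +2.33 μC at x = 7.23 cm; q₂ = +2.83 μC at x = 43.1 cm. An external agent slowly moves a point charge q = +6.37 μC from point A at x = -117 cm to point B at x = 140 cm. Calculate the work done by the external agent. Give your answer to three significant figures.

0.0591 J

For quasistatic motion the external work equals the change in potential energy: W_ext = qΔV = q(V_B − V_A).
At A: distances to the source charges are 1.24 m, 1.60 m; V_A = Σ kqᵢ/rᵢ = 3.28×10⁴ V.
At B: distances to the source charges are 1.33 m, 0.969 m; V_B = Σ kqᵢ/rᵢ = 4.20×10⁴ V.
ΔV = V_B − V_A = 9280 V.
W_ext = qΔV = (6.37×10⁻⁶ C)(9280 V) = 0.0591 J.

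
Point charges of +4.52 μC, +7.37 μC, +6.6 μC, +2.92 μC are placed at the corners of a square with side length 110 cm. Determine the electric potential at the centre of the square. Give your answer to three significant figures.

The total potential is the scalar sum of each charge's contribution, V = Σ kqᵢ/rᵢ.
The distance from each corner to the centre is a√2/2 = 0.778 m.
V = k[(4.52×10⁻⁶)/(0.778) + (7.37×10⁻⁶)/(0.778) + (6.60×10⁻⁶)/(0.778) + (2.92×10⁻⁶)/(0.778)] = 2.47×10⁵ V.

2.47×10⁵ V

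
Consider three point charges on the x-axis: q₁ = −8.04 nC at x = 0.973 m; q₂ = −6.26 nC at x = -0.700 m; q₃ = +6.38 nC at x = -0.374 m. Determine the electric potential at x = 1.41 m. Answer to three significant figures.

Electric potential is a scalar, so the contributions from each charge add algebraically: V = Σ kqᵢ/rᵢ.
Distances from the field point to each charge: r₁ = 0.437 m, r₂ = 2.11 m, r₃ = 1.78 m.
V = k[(-8.04×10⁻⁹)/(0.437) + (-6.26×10⁻⁹)/(2.11) + (6.38×10⁻⁹)/(1.78)] = -160 V.

-160 V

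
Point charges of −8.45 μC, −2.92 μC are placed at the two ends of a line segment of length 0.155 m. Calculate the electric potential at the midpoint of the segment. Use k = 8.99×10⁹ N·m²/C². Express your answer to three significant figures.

-1.32×10⁶ V

The total potential is the scalar sum of each charge's contribution, V = Σ kqᵢ/rᵢ.
Each charge is 0.0775 m from the midpoint.
V = k[(-8.45×10⁻⁶)/(0.0775) + (-2.92×10⁻⁶)/(0.0775)] = -1.32×10⁶ V.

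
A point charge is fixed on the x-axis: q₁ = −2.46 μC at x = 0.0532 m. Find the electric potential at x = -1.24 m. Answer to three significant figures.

Electric potential is a scalar, so the contributions from each charge add algebraically: V = Σ kqᵢ/rᵢ.
V = k[(-2.46×10⁻⁶)/(1.29)] = -1.71×10⁴ V.

-1.71×10⁴ V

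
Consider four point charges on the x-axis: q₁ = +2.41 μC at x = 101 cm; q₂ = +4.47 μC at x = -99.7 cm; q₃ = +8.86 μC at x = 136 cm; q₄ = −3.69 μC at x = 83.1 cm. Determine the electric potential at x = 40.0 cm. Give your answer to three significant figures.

Electric potential is a scalar, so the contributions from each charge add algebraically: V = Σ kqᵢ/rᵢ.
Distances from the field point to each charge: r₁ = 0.610 m, r₂ = 1.40 m, r₃ = 0.960 m, r₄ = 0.431 m.
V = k[(2.41×10⁻⁶)/(0.610) + (4.47×10⁻⁶)/(1.40) + (8.86×10⁻⁶)/(0.960) + (-3.69×10⁻⁶)/(0.431)] = 7.03×10⁴ V.

7.03×10⁴ V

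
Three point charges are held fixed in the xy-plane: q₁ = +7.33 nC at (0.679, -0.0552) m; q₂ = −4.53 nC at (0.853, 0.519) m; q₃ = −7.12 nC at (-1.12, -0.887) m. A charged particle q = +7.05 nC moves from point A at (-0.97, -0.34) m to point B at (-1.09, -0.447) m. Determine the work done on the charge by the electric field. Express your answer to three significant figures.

2.39×10⁻⁷ J

The work done by the electric force is W_field = −ΔU = −q(V_B − V_A) = q(V_A − V_B).
At A: distances to the source charges are 1.67 m, 2.02 m, 0.567 m; V_A = Σ kqᵢ/rᵢ = -93.7 V.
At B: distances to the source charges are 1.81 m, 2.17 m, 0.441 m; V_B = Σ kqᵢ/rᵢ = -128 V.
ΔV = V_B − V_A = -33.9 V.
W_field = −qΔV = −(7.05×10⁻⁹ C)(-33.9 V) = 2.39×10⁻⁷ J.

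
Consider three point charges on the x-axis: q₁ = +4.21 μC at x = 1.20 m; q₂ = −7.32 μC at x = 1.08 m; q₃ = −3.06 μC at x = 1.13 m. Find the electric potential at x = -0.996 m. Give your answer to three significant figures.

-2.74×10⁴ V

The total potential is the scalar sum of each charge's contribution, V = Σ kqᵢ/rᵢ.
Distances from the field point to each charge: r₁ = 2.20 m, r₂ = 2.08 m, r₃ = 2.13 m.
V = k[(4.21×10⁻⁶)/(2.20) + (-7.32×10⁻⁶)/(2.08) + (-3.06×10⁻⁶)/(2.13)] = -2.74×10⁴ V.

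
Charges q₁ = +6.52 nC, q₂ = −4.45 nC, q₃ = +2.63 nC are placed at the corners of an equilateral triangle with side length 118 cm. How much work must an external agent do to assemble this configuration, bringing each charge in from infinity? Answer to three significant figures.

-1.80×10⁻⁷ J

The assembly work is the sum of pairwise potential energies, U = Σ_{i<j} kqᵢqⱼ/rᵢⱼ.
All three pair separations equal the side length, 1.18 m.
U = (-2.21×10⁻⁷) + (1.31×10⁻⁷) + (-8.92×10⁻⁸) = -1.80×10⁻⁷ J.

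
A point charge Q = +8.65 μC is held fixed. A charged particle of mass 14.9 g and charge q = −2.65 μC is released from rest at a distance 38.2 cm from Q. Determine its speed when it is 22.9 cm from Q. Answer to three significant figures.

Only the electrostatic force acts, so mechanical energy is conserved: ½mv² = U₁ − U₂ = kQq(1/r₁ − 1/r₂).
U₁ − U₂ = (8.99×10⁹ N·m²/C²)(8.65×10⁻⁶ C)(-2.65×10⁻⁶ C)(1/0.382 − 1/0.229) = 0.360 J.
v = √(2·0.360/0.0149) = 6.96 m/s.

6.96 m/s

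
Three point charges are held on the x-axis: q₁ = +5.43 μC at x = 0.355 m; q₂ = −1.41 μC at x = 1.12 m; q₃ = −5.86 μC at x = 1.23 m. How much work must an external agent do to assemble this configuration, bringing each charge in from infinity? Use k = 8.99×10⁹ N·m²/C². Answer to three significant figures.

The work to assemble the configuration equals its total potential energy, U = Σ kqᵢqⱼ/rᵢⱼ over all pairs.
Pair separations: r₁₂ = 0.765 m, r₁₃ = 0.875 m, r₂₃ = 0.110 m.
U = (-0.0900) + (-0.327) + (0.675) = 0.258 J.

0.258 J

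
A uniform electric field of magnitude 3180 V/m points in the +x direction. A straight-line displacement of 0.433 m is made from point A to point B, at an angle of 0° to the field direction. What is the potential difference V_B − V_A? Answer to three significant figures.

Only the component of displacement along E changes the potential: ΔV = −E·d·cosθ.
ΔV = −(3180 V/m)(0.433 m)cos0° = -1380 V.

-1380 V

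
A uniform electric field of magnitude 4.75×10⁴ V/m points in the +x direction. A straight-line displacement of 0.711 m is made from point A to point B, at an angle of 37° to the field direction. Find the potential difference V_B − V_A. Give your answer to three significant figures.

-2.70×10⁴ V

Only the component of displacement along E changes the potential: ΔV = −E·d·cosθ.
ΔV = −(4.75×10⁴ V/m)(0.711 m)cos37° = -2.70×10⁴ V.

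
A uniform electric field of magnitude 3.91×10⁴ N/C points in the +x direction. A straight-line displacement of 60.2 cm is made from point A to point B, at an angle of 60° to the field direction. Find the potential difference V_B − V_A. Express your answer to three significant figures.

-1.18×10⁴ V

Only the component of displacement along E changes the potential: ΔV = −E·d·cosθ.
ΔV = −(3.91×10⁴ V/m)(0.602 m)cos60° = -1.18×10⁴ V.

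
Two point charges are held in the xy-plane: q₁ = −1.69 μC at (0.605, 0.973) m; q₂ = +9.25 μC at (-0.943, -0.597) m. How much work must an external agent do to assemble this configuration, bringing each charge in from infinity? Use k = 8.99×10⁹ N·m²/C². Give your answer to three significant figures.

The work to assemble the configuration equals its total potential energy, U = Σ kqᵢqⱼ/rᵢⱼ over all pairs.
Pair separations: r₁₂ = 2.20 m.
U = (-0.0637) = -0.0637 J.

-0.0637 J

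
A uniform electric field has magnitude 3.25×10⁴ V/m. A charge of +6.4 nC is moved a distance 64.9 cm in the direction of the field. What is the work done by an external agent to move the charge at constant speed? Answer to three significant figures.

-1.35×10⁻⁴ J

The potential change for a displacement 64.9 cm in the direction of the field is ΔV = −Ed = -2.11×10⁴ V.
W_ext = qΔV = -1.35×10⁻⁴ J.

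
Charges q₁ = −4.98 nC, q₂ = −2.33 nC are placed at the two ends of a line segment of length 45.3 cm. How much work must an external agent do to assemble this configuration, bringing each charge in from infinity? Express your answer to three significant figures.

The assembly work is the sum of pairwise potential energies, U = Σ_{i<j} kqᵢqⱼ/rᵢⱼ.
The separation is r = 0.453 m.
U = (2.30×10⁻⁷) = 2.30×10⁻⁷ J.

2.30×10⁻⁷ J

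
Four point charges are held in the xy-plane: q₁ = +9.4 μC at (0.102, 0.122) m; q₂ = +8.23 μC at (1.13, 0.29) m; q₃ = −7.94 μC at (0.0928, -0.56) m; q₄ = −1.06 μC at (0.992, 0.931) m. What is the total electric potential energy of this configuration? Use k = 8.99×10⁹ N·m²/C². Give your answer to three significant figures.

The assembly work is the sum of pairwise potential energies, U = Σ_{i<j} kqᵢqⱼ/rᵢⱼ.
Pair separations: r₁₂ = 1.04 m, r₁₃ = 0.682 m, r₁₄ = 1.20 m, r₂₃ = 1.34 m, r₂₄ = 0.656 m, r₃₄ = 1.74 m.
Summing all 6 pair terms gives U = -0.905 J.

-0.905 J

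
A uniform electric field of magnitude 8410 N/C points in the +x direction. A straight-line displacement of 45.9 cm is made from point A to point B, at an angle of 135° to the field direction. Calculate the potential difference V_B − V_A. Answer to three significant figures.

Only the component of displacement along E changes the potential: ΔV = −E·d·cosθ.
ΔV = −(8410 V/m)(0.459 m)cos135° = 2730 V.

2730 V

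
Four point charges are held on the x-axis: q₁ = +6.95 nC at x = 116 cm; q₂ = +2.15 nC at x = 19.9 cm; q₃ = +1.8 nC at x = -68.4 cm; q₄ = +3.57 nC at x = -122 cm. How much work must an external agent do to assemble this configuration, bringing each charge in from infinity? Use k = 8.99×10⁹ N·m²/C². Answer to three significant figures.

4.90×10⁻⁷ J

The work to assemble the configuration equals its total potential energy, U = Σ kqᵢqⱼ/rᵢⱼ over all pairs.
Pair separations: r₁₂ = 0.961 m, r₁₃ = 1.84 m, r₁₄ = 2.38 m, r₂₃ = 0.883 m, r₂₄ = 1.42 m, r₃₄ = 0.536 m.
Summing all 6 pair terms gives U = 4.90×10⁻⁷ J.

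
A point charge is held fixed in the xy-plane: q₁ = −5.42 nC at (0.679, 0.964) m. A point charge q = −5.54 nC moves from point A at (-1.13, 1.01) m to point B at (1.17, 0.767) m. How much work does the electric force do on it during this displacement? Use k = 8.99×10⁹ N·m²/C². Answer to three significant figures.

The work done by the electric force is W_field = −ΔU = −q(V_B − V_A) = q(V_A − V_B).
At A: distance to the source charge is 1.81 m; V_A = kq₁/r = -26.9 V.
At B: distance to the source charge is 0.529 m; V_B = kq₁/r = -92.1 V.
ΔV = V_B − V_A = -65.2 V.
W_field = −qΔV = −(-5.54×10⁻⁹ C)(-65.2 V) = -3.61×10⁻⁷ J.

-3.61×10⁻⁷ J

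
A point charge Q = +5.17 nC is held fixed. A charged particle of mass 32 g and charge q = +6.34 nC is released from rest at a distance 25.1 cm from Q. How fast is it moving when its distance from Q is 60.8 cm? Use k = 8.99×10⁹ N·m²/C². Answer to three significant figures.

Only the electrostatic force acts, so mechanical energy is conserved: ½mv² = U₁ − U₂ = kQq(1/r₁ − 1/r₂).
U₁ − U₂ = (8.99×10⁹ N·m²/C²)(5.17×10⁻⁹ C)(6.34×10⁻⁹ C)(1/0.251 − 1/0.608) = 6.89×10⁻⁷ J.
v = √(2·6.89×10⁻⁷/0.0320) = 6.56×10⁻³ m/s.

6.56×10⁻³ m/s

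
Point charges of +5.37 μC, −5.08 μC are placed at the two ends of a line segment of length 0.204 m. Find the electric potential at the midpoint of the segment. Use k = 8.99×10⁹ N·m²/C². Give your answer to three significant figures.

2.56×10⁴ V

The total potential is the scalar sum of each charge's contribution, V = Σ kqᵢ/rᵢ.
Each charge is 0.102 m from the midpoint.
V = k[(5.37×10⁻⁶)/(0.102) + (-5.08×10⁻⁶)/(0.102)] = 2.56×10⁴ V.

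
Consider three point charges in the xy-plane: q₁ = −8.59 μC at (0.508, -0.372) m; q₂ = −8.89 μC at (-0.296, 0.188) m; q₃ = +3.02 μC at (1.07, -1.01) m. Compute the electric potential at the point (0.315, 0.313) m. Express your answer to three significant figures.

-2.19×10⁵ V

The total potential is the scalar sum of each charge's contribution, V = Σ kqᵢ/rᵢ.
Distances from the field point to each charge: r₁ = 0.712 m, r₂ = 0.624 m, r₃ = 1.52 m.
V = k[(-8.59×10⁻⁶)/(0.712) + (-8.89×10⁻⁶)/(0.624) + (3.02×10⁻⁶)/(1.52)] = -2.19×10⁵ V.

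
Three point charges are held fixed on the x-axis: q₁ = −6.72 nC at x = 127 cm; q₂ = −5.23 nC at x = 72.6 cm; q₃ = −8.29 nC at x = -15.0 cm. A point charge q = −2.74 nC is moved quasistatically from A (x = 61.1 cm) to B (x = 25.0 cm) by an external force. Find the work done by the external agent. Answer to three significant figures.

-6.96×10⁻⁷ J

For quasistatic motion the external work equals the change in potential energy: W_ext = qΔV = q(V_B − V_A).
At A: distances to the source charges are 0.659 m, 0.115 m, 0.761 m; V_A = Σ kqᵢ/rᵢ = -598 V.
At B: distances to the source charges are 1.02 m, 0.476 m, 0.400 m; V_B = Σ kqᵢ/rᵢ = -344 V.
ΔV = V_B − V_A = 254 V.
W_ext = qΔV = (-2.74×10⁻⁹ C)(254 V) = -6.96×10⁻⁷ J.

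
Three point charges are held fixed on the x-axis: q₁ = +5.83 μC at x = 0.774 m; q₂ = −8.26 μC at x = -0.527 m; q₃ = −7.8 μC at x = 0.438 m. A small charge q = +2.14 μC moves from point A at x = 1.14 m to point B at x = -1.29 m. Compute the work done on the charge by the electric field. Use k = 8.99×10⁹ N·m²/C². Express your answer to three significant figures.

The work done by the electric force is W_field = −ΔU = −q(V_B − V_A) = q(V_A − V_B).
At A: distances to the source charges are 0.366 m, 1.67 m, 0.702 m; V_A = Σ kqᵢ/rᵢ = -1230 V.
At B: distances to the source charges are 2.06 m, 0.763 m, 1.73 m; V_B = Σ kqᵢ/rᵢ = -1.13×10⁵ V.
ΔV = V_B − V_A = -1.11×10⁵ V.
W_field = −qΔV = −(2.14×10⁻⁶ C)(-1.11×10⁵ V) = 0.238 J.

0.238 J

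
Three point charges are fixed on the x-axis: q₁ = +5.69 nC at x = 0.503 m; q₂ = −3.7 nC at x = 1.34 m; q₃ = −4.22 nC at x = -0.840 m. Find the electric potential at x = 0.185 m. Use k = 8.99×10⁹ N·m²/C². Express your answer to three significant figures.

95.0 V

The total potential is the scalar sum of each charge's contribution, V = Σ kqᵢ/rᵢ.
Distances from the field point to each charge: r₁ = 0.318 m, r₂ = 1.16 m, r₃ = 1.02 m.
V = k[(5.69×10⁻⁹)/(0.318) + (-3.70×10⁻⁹)/(1.16) + (-4.22×10⁻⁹)/(1.02)] = 95.0 V.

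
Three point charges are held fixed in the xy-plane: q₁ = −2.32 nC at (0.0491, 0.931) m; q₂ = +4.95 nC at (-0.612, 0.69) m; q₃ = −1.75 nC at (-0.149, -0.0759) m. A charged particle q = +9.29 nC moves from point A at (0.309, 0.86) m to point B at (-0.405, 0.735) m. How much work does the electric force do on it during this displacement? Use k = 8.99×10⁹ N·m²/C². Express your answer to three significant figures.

-1.81×10⁻⁶ J

The work done by the electric force is W_field = −ΔU = −q(V_B − V_A) = q(V_A − V_B).
At A: distances to the source charges are 0.269 m, 0.937 m, 1.04 m; V_A = Σ kqᵢ/rᵢ = -45.0 V.
At B: distances to the source charges are 0.495 m, 0.212 m, 0.850 m; V_B = Σ kqᵢ/rᵢ = 149 V.
ΔV = V_B − V_A = 194 V.
W_field = −qΔV = −(9.29×10⁻⁹ C)(194 V) = -1.81×10⁻⁶ J.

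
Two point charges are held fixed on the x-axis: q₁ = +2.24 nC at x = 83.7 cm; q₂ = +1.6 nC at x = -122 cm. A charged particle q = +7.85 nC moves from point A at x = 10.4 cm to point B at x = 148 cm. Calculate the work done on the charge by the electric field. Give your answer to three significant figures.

The work done by the electric force is W_field = −ΔU = −q(V_B − V_A) = q(V_A − V_B).
At A: distances to the source charges are 0.733 m, 1.32 m; V_A = Σ kqᵢ/rᵢ = 38.3 V.
At B: distances to the source charges are 0.643 m, 2.70 m; V_B = Σ kqᵢ/rᵢ = 36.6 V.
ΔV = V_B − V_A = -1.69 V.
W_field = −qΔV = −(7.85×10⁻⁹ C)(-1.69 V) = 1.33×10⁻⁸ J.

1.33×10⁻⁸ J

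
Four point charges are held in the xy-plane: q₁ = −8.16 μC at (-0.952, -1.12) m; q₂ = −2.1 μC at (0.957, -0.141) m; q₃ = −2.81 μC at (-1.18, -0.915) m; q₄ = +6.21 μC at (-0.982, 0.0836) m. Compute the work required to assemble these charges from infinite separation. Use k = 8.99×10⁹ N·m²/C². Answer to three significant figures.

0.175 J

The assembly work is the sum of pairwise potential energies, U = Σ_{i<j} kqᵢqⱼ/rᵢⱼ.
Pair separations: r₁₂ = 2.15 m, r₁₃ = 0.307 m, r₁₄ = 1.20 m, r₂₃ = 2.27 m, r₂₄ = 1.95 m, r₃₄ = 1.02 m.
Summing all 6 pair terms gives U = 0.175 J.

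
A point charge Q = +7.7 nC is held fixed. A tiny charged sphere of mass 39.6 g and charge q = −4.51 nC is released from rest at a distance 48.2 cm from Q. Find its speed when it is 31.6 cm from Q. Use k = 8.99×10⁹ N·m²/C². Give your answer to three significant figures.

4.15×10⁻³ m/s

Only the electrostatic force acts, so mechanical energy is conserved: ½mv² = U₁ − U₂ = kQq(1/r₁ − 1/r₂).
U₁ − U₂ = (8.99×10⁹ N·m²/C²)(7.70×10⁻⁹ C)(-4.51×10⁻⁹ C)(1/0.482 − 1/0.316) = 3.40×10⁻⁷ J.
v = √(2·3.40×10⁻⁷/0.0396) = 4.15×10⁻³ m/s.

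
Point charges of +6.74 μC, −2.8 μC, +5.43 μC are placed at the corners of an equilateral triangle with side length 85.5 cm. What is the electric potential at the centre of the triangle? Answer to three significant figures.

1.71×10⁵ V

Electric potential is a scalar, so the contributions from each charge add algebraically: V = Σ kqᵢ/rᵢ.
The distance from each vertex to the centroid is a/√3 = 0.494 m.
V = k[(6.74×10⁻⁶)/(0.494) + (-2.80×10⁻⁶)/(0.494) + (5.43×10⁻⁶)/(0.494)] = 1.71×10⁵ V.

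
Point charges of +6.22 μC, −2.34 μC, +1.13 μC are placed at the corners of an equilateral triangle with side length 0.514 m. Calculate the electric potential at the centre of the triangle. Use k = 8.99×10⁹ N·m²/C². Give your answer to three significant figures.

Electric potential is a scalar, so the contributions from each charge add algebraically: V = Σ kqᵢ/rᵢ.
The distance from each vertex to the centroid is a/√3 = 0.297 m.
V = k[(6.22×10⁻⁶)/(0.297) + (-2.34×10⁻⁶)/(0.297) + (1.13×10⁻⁶)/(0.297)] = 1.52×10⁵ V.

1.52×10⁵ V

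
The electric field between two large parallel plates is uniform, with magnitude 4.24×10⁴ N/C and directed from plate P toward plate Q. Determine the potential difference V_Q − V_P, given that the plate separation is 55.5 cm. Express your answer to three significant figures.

-2.35×10⁴ V

In a uniform field, potential decreases in the direction of E: ΔV = −E·d for a displacement d parallel to E.
Going from P to Q is a displacement of 55.5 cm along the field, so V_Q − V_P = −Ed = -2.35×10⁴ V.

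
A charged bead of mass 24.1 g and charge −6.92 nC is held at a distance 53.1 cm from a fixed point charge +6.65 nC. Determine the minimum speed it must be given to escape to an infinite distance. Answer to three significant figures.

8.04×10⁻³ m/s

To just escape, total mechanical energy must reach zero at infinity: ½mv²_min + U = 0, so ½mv²_min = −U = |kQq|/r.
|U| = |kQq|/r = (8.99×10⁹ N·m²/C²)(6.65×10⁻⁹)(6.92×10⁻⁹)/(0.531) = 7.79×10⁻⁷ J.
v_min = √(2|U|/m) = √(2·7.79×10⁻⁷/0.0241) = 8.04×10⁻³ m/s.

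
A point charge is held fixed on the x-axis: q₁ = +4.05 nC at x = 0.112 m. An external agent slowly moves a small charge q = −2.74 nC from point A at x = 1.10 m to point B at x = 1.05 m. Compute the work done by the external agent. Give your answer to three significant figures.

For quasistatic motion the external work equals the change in potential energy: W_ext = qΔV = q(V_B − V_A).
At A: distance to the source charge is 0.988 m; V_A = kq₁/r = 36.9 V.
At B: distance to the source charge is 0.938 m; V_B = kq₁/r = 38.8 V.
ΔV = V_B − V_A = 1.96 V.
W_ext = qΔV = (-2.74×10⁻⁹ C)(1.96 V) = -5.38×10⁻⁹ J.

-5.38×10⁻⁹ J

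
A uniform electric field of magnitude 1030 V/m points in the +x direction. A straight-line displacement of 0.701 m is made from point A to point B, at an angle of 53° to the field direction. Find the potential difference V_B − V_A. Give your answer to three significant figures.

-435 V

Only the component of displacement along E changes the potential: ΔV = −E·d·cosθ.
ΔV = −(1030 V/m)(0.701 m)cos53° = -435 V.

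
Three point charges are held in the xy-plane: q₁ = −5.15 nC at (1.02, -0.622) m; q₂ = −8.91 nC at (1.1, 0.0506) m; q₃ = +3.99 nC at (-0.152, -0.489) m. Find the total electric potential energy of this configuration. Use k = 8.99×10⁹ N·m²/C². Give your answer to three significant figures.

2.18×10⁻⁷ J

The work to assemble the configuration equals its total potential energy, U = Σ kqᵢqⱼ/rᵢⱼ over all pairs.
Pair separations: r₁₂ = 0.677 m, r₁₃ = 1.18 m, r₂₃ = 1.36 m.
U = (6.09×10⁻⁷) + (-1.57×10⁻⁷) + (-2.34×10⁻⁷) = 2.18×10⁻⁷ J.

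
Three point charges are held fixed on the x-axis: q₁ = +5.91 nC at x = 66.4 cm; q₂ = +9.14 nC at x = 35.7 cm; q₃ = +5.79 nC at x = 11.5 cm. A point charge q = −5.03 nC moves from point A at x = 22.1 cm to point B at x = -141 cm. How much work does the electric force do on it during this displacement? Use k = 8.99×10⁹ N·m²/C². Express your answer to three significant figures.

-5.58×10⁻⁶ J

The work done by the electric force is W_field = −ΔU = −q(V_B − V_A) = q(V_A − V_B).
At A: distances to the source charges are 0.443 m, 0.136 m, 0.106 m; V_A = Σ kqᵢ/rᵢ = 1220 V.
At B: distances to the source charges are 2.07 m, 1.77 m, 1.52 m; V_B = Σ kqᵢ/rᵢ = 106 V.
ΔV = V_B − V_A = -1110 V.
W_field = −qΔV = −(-5.03×10⁻⁹ C)(-1110 V) = -5.58×10⁻⁶ J.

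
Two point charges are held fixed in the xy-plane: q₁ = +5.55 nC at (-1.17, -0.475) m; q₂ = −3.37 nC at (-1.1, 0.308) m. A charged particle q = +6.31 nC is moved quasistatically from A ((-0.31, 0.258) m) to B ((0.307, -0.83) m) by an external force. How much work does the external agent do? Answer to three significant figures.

6.45×10⁻⁸ J

For quasistatic motion the external work equals the change in potential energy: W_ext = qΔV = q(V_B − V_A).
At A: distances to the source charges are 1.13 m, 0.792 m; V_A = Σ kqᵢ/rᵢ = 5.88 V.
At B: distances to the source charges are 1.52 m, 1.81 m; V_B = Σ kqᵢ/rᵢ = 16.1 V.
ΔV = V_B − V_A = 10.2 V.
W_ext = qΔV = (6.31×10⁻⁹ C)(10.2 V) = 6.45×10⁻⁸ J.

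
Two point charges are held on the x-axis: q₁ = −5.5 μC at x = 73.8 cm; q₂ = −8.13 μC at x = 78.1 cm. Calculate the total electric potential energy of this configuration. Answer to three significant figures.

9.35 J

The assembly work is the sum of pairwise potential energies, U = Σ_{i<j} kqᵢqⱼ/rᵢⱼ.
Pair separations: r₁₂ = 0.0430 m.
U = (9.35) = 9.35 J.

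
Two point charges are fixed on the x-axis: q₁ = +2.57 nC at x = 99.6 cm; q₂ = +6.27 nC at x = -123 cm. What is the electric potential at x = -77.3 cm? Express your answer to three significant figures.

136 V

The total potential is the scalar sum of each charge's contribution, V = Σ kqᵢ/rᵢ.
Distances from the field point to each charge: r₁ = 1.77 m, r₂ = 0.457 m.
V = k[(2.57×10⁻⁹)/(1.77) + (6.27×10⁻⁹)/(0.457)] = 136 V.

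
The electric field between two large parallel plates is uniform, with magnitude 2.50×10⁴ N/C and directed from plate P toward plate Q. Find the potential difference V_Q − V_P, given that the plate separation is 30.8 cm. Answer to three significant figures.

In a uniform field, potential decreases in the direction of E: ΔV = −E·d for a displacement d parallel to E.
Going from P to Q is a displacement of 30.8 cm along the field, so V_Q − V_P = −Ed = -7700 V.

-7700 V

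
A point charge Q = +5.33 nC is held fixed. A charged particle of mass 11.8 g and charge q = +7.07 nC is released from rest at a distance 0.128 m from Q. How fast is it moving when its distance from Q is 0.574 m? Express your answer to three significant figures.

0.0187 m/s

Only the electrostatic force acts, so mechanical energy is conserved: ½mv² = U₁ − U₂ = kQq(1/r₁ − 1/r₂).
U₁ − U₂ = (8.99×10⁹ N·m²/C²)(5.33×10⁻⁹ C)(7.07×10⁻⁹ C)(1/0.128 − 1/0.574) = 2.06×10⁻⁶ J.
v = √(2·2.06×10⁻⁶/0.0118) = 0.0187 m/s.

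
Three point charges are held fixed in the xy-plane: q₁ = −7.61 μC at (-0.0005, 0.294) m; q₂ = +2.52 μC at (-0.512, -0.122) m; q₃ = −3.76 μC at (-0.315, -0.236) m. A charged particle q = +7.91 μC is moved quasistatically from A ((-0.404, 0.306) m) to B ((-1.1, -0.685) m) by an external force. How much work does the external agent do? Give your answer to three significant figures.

For quasistatic motion the external work equals the change in potential energy: W_ext = qΔV = q(V_B − V_A).
At A: distances to the source charges are 0.404 m, 0.441 m, 0.549 m; V_A = Σ kqᵢ/rᵢ = -1.80×10⁵ V.
At B: distances to the source charges are 1.47 m, 0.814 m, 0.904 m; V_B = Σ kqᵢ/rᵢ = -5.60×10⁴ V.
ΔV = V_B − V_A = 1.24×10⁵ V.
W_ext = qΔV = (7.91×10⁻⁶ C)(1.24×10⁵ V) = 0.978 J.

0.978 J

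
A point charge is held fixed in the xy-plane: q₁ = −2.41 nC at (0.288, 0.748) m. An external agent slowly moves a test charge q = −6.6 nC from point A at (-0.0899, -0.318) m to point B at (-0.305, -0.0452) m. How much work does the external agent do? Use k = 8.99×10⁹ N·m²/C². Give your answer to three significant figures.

For quasistatic motion the external work equals the change in potential energy: W_ext = qΔV = q(V_B − V_A).
At A: distance to the source charge is 1.13 m; V_A = kq₁/r = -19.2 V.
At B: distance to the source charge is 0.990 m; V_B = kq₁/r = -21.9 V.
ΔV = V_B − V_A = -2.72 V.
W_ext = qΔV = (-6.60×10⁻⁹ C)(-2.72 V) = 1.80×10⁻⁸ J.

1.80×10⁻⁸ J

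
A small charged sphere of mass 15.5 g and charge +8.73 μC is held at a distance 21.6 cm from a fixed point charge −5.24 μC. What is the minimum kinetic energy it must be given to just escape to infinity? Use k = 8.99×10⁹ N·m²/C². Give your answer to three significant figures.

To just escape, total mechanical energy must reach zero at infinity: ½mv²_min + U = 0, so ½mv²_min = −U = |kQq|/r.
|U| = |kQq|/r = (8.99×10⁹ N·m²/C²)(5.24×10⁻⁶)(8.73×10⁻⁶)/(0.216) = 1.90 J.

1.90 J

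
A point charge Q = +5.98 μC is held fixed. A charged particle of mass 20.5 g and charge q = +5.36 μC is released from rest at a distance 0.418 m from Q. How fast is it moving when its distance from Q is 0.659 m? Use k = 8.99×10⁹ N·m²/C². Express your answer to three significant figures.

4.96 m/s

Only the electrostatic force acts, so mechanical energy is conserved: ½mv² = U₁ − U₂ = kQq(1/r₁ − 1/r₂).
U₁ − U₂ = (8.99×10⁹ N·m²/C²)(5.98×10⁻⁶ C)(5.36×10⁻⁶ C)(1/0.418 − 1/0.659) = 0.252 J.
v = √(2·0.252/0.0205) = 4.96 m/s.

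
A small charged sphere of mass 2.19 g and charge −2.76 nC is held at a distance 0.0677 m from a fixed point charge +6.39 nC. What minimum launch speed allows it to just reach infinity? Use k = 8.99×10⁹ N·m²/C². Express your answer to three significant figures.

To just escape, total mechanical energy must reach zero at infinity: ½mv²_min + U = 0, so ½mv²_min = −U = |kQq|/r.
|U| = |kQq|/r = (8.99×10⁹ N·m²/C²)(6.39×10⁻⁹)(2.76×10⁻⁹)/(0.0677) = 2.34×10⁻⁶ J.
v_min = √(2|U|/m) = √(2·2.34×10⁻⁶/2.19×10⁻³) = 0.0462 m/s.

0.0462 m/s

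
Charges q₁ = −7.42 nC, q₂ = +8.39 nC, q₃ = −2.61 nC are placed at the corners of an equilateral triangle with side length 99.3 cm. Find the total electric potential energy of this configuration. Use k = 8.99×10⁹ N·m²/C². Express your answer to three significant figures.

The work to assemble the configuration equals its total potential energy, U = Σ kqᵢqⱼ/rᵢⱼ over all pairs.
All three pair separations equal the side length, 0.993 m.
U = (-5.64×10⁻⁷) + (1.75×10⁻⁷) + (-1.98×10⁻⁷) = -5.87×10⁻⁷ J.

-5.87×10⁻⁷ J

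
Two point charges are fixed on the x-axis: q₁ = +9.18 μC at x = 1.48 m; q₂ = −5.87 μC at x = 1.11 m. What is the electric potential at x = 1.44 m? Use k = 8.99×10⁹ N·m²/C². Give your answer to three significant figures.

Electric potential is a scalar, so the contributions from each charge add algebraically: V = Σ kqᵢ/rᵢ.
Distances from the field point to each charge: r₁ = 0.0400 m, r₂ = 0.330 m.
V = k[(9.18×10⁻⁶)/(0.0400) + (-5.87×10⁻⁶)/(0.330)] = 1.90×10⁶ V.

1.90×10⁶ V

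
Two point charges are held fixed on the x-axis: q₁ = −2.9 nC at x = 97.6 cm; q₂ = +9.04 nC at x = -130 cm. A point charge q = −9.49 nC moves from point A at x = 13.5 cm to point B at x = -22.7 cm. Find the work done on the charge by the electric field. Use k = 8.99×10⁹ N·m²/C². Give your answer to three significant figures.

2.70×10⁻⁷ J

The work done by the electric force is W_field = −ΔU = −q(V_B − V_A) = q(V_A − V_B).
At A: distances to the source charges are 0.841 m, 1.44 m; V_A = Σ kqᵢ/rᵢ = 25.6 V.
At B: distances to the source charges are 1.20 m, 1.07 m; V_B = Σ kqᵢ/rᵢ = 54.1 V.
ΔV = V_B − V_A = 28.4 V.
W_field = −qΔV = −(-9.49×10⁻⁹ C)(28.4 V) = 2.70×10⁻⁷ J.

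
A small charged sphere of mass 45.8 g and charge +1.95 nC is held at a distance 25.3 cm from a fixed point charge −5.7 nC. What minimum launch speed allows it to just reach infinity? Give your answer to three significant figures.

To just escape, total mechanical energy must reach zero at infinity: ½mv²_min + U = 0, so ½mv²_min = −U = |kQq|/r.
|U| = |kQq|/r = (8.99×10⁹ N·m²/C²)(5.70×10⁻⁹)(1.95×10⁻⁹)/(0.253) = 3.95×10⁻⁷ J.
v_min = √(2|U|/m) = √(2·3.95×10⁻⁷/0.0458) = 4.15×10⁻³ m/s.

4.15×10⁻³ m/s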